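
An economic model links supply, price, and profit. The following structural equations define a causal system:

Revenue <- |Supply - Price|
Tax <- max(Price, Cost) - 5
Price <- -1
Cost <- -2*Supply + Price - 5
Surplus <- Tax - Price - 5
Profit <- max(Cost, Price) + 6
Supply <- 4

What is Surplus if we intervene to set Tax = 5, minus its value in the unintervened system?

11

Under do(Tax=5), the mechanism Tax <- max(Price, Cost) - 5 is discarded; Tax is fixed at 5.
Surplus = Tax - Price - 5  [with Tax=5, Price=-1]  = 1
Without intervention: Cost = -2*Supply + Price - 5  [with Supply=4, Price=-1]  = -14; Tax = max(Price, Cost) - 5  [with Price=-1, Cost=-14]  = -6; Surplus = Tax - Price - 5  [with Tax=-6, Price=-1]  = -10.
Change = 1 − (-10) = 11.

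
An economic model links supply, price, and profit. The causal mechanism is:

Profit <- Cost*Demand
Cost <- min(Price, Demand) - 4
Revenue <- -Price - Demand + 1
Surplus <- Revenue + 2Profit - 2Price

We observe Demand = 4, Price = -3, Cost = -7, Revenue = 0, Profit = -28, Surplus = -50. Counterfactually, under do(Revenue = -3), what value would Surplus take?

-53

Under do(Revenue=-3), the mechanism Revenue <- -Price - Demand + 1 is discarded; Revenue is fixed at -3.
Cost = min(Price, Demand) - 4  [with Price=-3, Demand=4]  = -7
Profit = Cost*Demand  [with Cost=-7, Demand=4]  = -28
Surplus = Revenue + 2Profit - 2Price  [with Revenue=-3, Profit=-28, Price=-3]  = -53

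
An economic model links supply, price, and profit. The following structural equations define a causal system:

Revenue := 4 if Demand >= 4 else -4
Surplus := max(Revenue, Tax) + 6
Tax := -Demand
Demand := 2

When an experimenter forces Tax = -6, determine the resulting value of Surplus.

2

The intervention breaks the incoming arrows to Tax: Tax := -Demand no longer applies, and Tax = -6.
Revenue = 4 if Demand >= 4 else -4  [with Demand=2]  = -4
Surplus = max(Revenue, Tax) + 6  [with Revenue=-4, Tax=-6]  = 2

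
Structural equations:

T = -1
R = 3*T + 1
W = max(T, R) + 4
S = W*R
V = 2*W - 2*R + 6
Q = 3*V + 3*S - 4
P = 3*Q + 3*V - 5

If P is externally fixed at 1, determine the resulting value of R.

Under do(P=1), the mechanism P = 3*Q + 3*V - 5 is discarded; P is fixed at 1.
R is not downstream of the intervention, so its value is determined by the original equations.
R = 3*T + 1  [with T=-1]  = -2

-2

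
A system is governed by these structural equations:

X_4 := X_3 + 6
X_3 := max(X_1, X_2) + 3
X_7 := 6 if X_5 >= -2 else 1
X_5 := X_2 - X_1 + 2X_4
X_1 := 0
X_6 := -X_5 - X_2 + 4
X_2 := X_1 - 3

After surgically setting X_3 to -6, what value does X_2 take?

-3

Under do(X_3=-6), the mechanism X_3 := max(X_1, X_2) + 3 is discarded; X_3 is fixed at -6.
Since X_2 is not a descendant of the intervened variable, it is unaffected.
X_2 = X_1 - 3  [with X_1=0]  = -3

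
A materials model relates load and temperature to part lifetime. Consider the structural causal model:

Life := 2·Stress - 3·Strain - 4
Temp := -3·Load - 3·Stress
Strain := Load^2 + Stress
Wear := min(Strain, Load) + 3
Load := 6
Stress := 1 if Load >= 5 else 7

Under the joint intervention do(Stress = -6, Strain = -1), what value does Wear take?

2

Under do(Stress = -6, Strain = -1), each intervened variable's structural equation is replaced by its fixed value.
Wear = min(Strain, Load) + 3  [with Strain=-1, Load=6]  = 2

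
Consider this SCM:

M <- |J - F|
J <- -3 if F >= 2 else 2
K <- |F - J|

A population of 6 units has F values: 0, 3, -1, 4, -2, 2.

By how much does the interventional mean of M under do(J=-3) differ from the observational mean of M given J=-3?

-2

The intervention sets J=-3 in all 6 units regardless of F. Recomputing M per unit gives 3, 6, 2, 7, 1, 5; average 4.
Conditioning on J=-3 selects the 3 unit(s) with F ∈ {3, 4, 2}. Their M values: 6, 7, 5. Mean = 6.
Difference = 4 − 6 = -2.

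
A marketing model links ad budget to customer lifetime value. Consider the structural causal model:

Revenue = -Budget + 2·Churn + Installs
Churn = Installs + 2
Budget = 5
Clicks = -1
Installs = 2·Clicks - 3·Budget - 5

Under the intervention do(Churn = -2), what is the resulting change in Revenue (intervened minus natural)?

Intervening sets Churn = -2 and removes its equation (Churn = Installs + 2).
Installs = 2·Clicks - 3·Budget - 5  [with Clicks=-1, Budget=5]  = -22
Revenue = -Budget + 2·Churn + Installs  [with Budget=5, Churn=-2, Installs=-22]  = -31
Without intervention: Installs = 2·Clicks - 3·Budget - 5  [with Clicks=-1, Budget=5]  = -22; Churn = Installs + 2  [with Installs=-22]  = -20; Revenue = -Budget + 2·Churn + Installs  [with Budget=5, Churn=-20, Installs=-22]  = -67.
Change = -31 − (-67) = 36.

36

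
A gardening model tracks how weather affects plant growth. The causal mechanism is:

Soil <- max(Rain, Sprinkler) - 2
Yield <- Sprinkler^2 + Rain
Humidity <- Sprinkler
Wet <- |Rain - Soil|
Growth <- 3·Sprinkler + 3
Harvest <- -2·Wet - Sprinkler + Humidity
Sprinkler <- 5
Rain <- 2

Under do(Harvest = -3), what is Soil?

Under do(Harvest=-3), the mechanism Harvest <- -2·Wet - Sprinkler + Humidity is discarded; Harvest is fixed at -3.
No directed path runs from Harvest to Soil, so Soil keeps its natural value.
Soil = max(Rain, Sprinkler) - 2  [with Rain=2, Sprinkler=5]  = 3

3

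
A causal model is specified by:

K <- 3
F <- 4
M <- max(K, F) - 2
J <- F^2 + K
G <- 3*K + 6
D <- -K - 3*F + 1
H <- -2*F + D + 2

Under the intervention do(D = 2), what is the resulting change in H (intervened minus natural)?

Intervening sets D = 2 and removes its equation (D <- -K - 3*F + 1).
H = -2*F + D + 2  [with F=4, D=2]  = -4
Without intervention: D = -K - 3*F + 1  [with K=3, F=4]  = -14; H = -2*F + D + 2  [with F=4, D=-14]  = -20.
Change = -4 − (-20) = 16.

16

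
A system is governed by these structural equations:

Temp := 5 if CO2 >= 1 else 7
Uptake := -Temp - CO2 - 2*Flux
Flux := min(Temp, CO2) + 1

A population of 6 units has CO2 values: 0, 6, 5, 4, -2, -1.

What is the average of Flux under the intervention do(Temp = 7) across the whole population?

Under do(Temp=7), Temp's equation is replaced by Temp=7 for every unit. Per-unit Flux: 1, 7, 6, 5, -1, 0. Mean = 3.

3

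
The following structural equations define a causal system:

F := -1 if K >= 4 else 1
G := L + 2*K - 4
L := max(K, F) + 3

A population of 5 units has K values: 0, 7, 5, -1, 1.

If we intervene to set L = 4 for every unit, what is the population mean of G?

4.8

Every unit gets L=4 under the intervention. G values become 0, 14, 10, -2, 2; E[G|do(L=4)] = 4.8.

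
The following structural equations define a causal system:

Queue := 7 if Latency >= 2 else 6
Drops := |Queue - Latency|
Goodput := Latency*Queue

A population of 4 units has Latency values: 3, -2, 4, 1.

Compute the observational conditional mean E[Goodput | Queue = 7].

E[Goodput|Queue=7] averages over only the 2 units with Queue=7 (Latency = 3, 4): Goodput = 21, 28, mean 24.5.

24.5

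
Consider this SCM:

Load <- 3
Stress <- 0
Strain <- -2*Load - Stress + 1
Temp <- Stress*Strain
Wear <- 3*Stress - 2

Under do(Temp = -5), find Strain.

-5

Under do(Temp=-5), the mechanism Temp <- Stress*Strain is discarded; Temp is fixed at -5.
Since Strain is not a descendant of the intervened variable, it is unaffected.
Strain = -2*Load - Stress + 1  [with Load=3, Stress=0]  = -5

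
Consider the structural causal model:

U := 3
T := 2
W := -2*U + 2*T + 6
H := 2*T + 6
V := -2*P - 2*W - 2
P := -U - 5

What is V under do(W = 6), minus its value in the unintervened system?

-4

do(W=6) replaces the equation W := -2*U + 2*T + 6 with the constant W = 6.
P = -U - 5  [with U=3]  = -8
V = -2*P - 2*W - 2  [with P=-8, W=6]  = 2
Without intervention: W = -2*U + 2*T + 6  [with U=3, T=2]  = 4; P = -U - 5  [with U=3]  = -8; V = -2*P - 2*W - 2  [with P=-8, W=4]  = 6.
Change = 2 − 6 = -4.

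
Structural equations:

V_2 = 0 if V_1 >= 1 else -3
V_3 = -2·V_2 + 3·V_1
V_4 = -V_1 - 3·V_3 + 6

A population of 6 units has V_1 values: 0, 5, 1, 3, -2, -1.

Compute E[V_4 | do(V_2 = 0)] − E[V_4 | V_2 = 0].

20

The intervention sets V_2=0 in all 6 units regardless of V_1. Recomputing V_4 per unit gives 6, -44, -4, -24, 26, 16; average -4.
E[V_4|V_2=0] averages over only the 3 units with V_2=0 (V_1 = 5, 1, 3): V_4 = -44, -4, -24, mean -24.
Difference = -4 − (-24) = 20.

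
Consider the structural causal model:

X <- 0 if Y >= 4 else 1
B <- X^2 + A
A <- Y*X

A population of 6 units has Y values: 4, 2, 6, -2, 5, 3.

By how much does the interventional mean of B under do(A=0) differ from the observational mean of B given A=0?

0.5

do(A=0) breaks A's dependence on Y. With A=0 fixed, B across the units is 0, 1, 0, 1, 0, 1, mean 0.5.
E[B|A=0] averages over only the 3 units with A=0 (Y = 4, 6, 5): B = 0, 0, 0, mean 0.
Difference = 0.5 − 0 = 0.5.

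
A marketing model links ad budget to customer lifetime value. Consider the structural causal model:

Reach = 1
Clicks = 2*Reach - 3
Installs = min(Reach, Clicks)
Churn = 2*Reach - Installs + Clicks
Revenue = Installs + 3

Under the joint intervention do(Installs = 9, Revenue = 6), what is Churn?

The joint intervention fixes Installs = 9, Revenue = 6, removing each variable's own equation.
Clicks = 2*Reach - 3  [with Reach=1]  = -1
Churn = 2*Reach - Installs + Clicks  [with Reach=1, Installs=9, Clicks=-1]  = -8

-8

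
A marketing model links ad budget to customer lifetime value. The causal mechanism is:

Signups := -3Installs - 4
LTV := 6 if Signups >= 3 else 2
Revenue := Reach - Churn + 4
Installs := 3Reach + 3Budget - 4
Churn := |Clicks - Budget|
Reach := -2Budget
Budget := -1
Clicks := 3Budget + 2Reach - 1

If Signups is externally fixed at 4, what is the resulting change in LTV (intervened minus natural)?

4

do(Signups=4) replaces the equation Signups := -3Installs - 4 with the constant Signups = 4.
LTV = 6 if Signups >= 3 else 2  [with Signups=4]  = 6
Without intervention: Reach = -2Budget  [with Budget=-1]  = 2; Installs = 3Reach + 3Budget - 4  [with Reach=2, Budget=-1]  = -1; Signups = -3Installs - 4  [with Installs=-1]  = -1; LTV = 6 if Signups >= 3 else 2  [with Signups=-1]  = 2.
Change = 6 − 2 = 4.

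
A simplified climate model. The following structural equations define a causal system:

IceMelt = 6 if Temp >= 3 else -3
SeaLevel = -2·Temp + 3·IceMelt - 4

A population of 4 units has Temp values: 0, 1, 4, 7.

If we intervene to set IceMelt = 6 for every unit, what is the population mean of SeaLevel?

Every unit gets IceMelt=6 under the intervention. SeaLevel values become 14, 12, 6, 0; E[SeaLevel|do(IceMelt=6)] = 8.

8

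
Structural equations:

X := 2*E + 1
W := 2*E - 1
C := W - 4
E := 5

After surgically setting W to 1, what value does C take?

The intervention breaks the incoming arrows to W: W := 2*E - 1 no longer applies, and W = 1.
C = W - 4  [with W=1]  = -3

-3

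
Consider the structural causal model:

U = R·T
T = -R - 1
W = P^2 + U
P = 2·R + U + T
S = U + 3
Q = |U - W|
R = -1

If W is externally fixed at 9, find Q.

9

The intervention breaks the incoming arrows to W: W = P^2 + U no longer applies, and W = 9.
T = -R - 1  [with R=-1]  = 0
U = R·T  [with R=-1, T=0]  = 0
Q = |U - W|  [with U=0, W=9]  = 9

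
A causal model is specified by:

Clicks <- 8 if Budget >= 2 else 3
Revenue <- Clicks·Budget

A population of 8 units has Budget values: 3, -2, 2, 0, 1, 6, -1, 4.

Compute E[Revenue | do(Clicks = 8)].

13

Every unit gets Clicks=8 under the intervention. Revenue values become 24, -16, 16, 0, 8, 48, -8, 32; E[Revenue|do(Clicks=8)] = 13.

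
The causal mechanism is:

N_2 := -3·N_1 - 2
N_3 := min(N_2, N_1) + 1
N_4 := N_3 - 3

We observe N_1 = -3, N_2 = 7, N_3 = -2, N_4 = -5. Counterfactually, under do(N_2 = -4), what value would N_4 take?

Under do(N_2=-4), the mechanism N_2 := -3·N_1 - 2 is discarded; N_2 is fixed at -4.
N_3 = min(N_2, N_1) + 1  [with N_2=-4, N_1=-3]  = -3
N_4 = N_3 - 3  [with N_3=-3]  = -6

-6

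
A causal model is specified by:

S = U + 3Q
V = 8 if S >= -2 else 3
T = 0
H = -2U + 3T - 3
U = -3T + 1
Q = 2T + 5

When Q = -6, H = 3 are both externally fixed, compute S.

-17

The joint intervention fixes Q = -6, H = 3, removing each variable's own equation.
U = -3T + 1  [with T=0]  = 1
S = U + 3Q  [with U=1, Q=-6]  = -17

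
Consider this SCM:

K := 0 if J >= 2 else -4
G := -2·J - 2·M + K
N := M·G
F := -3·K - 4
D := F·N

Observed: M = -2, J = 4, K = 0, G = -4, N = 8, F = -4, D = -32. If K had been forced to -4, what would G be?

-8

The intervention breaks the incoming arrows to K: K := 0 if J >= 2 else -4 no longer applies, and K = -4.
G = -2·J - 2·M + K  [with J=4, M=-2, K=-4]  = -8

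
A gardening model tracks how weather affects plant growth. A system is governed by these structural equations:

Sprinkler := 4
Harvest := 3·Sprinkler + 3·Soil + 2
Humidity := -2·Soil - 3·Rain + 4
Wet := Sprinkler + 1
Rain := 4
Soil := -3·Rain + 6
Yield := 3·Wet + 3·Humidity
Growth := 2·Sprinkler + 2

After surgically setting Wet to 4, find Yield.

24

The intervention breaks the incoming arrows to Wet: Wet := Sprinkler + 1 no longer applies, and Wet = 4.
Soil = -3·Rain + 6  [with Rain=4]  = -6
Humidity = -2·Soil - 3·Rain + 4  [with Soil=-6, Rain=4]  = 4
Yield = 3·Wet + 3·Humidity  [with Wet=4, Humidity=4]  = 24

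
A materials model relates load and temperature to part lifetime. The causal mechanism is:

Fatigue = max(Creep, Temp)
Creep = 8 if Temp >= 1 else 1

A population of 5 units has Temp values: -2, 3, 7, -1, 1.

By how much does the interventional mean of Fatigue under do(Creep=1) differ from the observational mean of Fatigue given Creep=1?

Under do(Creep=1), Creep's equation is replaced by Creep=1 for every unit. Per-unit Fatigue: 1, 3, 7, 1, 1. Mean = 2.6.
Observing Creep=1 restricts to units where Creep's equation naturally yields 1: Temp ∈ {-2, -1}. In that subpopulation Fatigue = 1, 1, mean 1.
Difference = 2.6 − 1 = 1.6.

1.6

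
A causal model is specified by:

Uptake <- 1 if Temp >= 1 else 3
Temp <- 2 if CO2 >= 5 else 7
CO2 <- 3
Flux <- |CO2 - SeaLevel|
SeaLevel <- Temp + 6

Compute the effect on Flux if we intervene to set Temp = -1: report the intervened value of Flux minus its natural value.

Under do(Temp=-1), the mechanism Temp <- 2 if CO2 >= 5 else 7 is discarded; Temp is fixed at -1.
SeaLevel = Temp + 6  [with Temp=-1]  = 5
Flux = |CO2 - SeaLevel|  [with CO2=3, SeaLevel=5]  = 2
Without intervention: Temp = 2 if CO2 >= 5 else 7  [with CO2=3]  = 7; SeaLevel = Temp + 6  [with Temp=7]  = 13; Flux = |CO2 - SeaLevel|  [with CO2=3, SeaLevel=13]  = 10.
Change = 2 − 10 = -8.

-8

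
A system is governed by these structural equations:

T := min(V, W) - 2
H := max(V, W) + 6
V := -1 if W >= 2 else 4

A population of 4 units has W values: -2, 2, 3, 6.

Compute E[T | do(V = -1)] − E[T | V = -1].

The intervention sets V=-1 in all 4 units regardless of W. Recomputing T per unit gives -4, -3, -3, -3; average -3.25.
E[T|V=-1] averages over only the 3 units with V=-1 (W = 2, 3, 6): T = -3, -3, -3, mean -3.
Difference = -3.25 − (-3) = -0.25.

-0.25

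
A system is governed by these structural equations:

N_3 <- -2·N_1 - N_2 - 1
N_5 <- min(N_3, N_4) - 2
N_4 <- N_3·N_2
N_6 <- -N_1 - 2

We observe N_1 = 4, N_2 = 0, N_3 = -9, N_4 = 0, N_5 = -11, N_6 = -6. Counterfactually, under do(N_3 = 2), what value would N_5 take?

-2

do(N_3=2) replaces the equation N_3 <- -2·N_1 - N_2 - 1 with the constant N_3 = 2.
N_4 = N_3·N_2  [with N_3=2, N_2=0]  = 0
N_5 = min(N_3, N_4) - 2  [with N_3=2, N_4=0]  = -2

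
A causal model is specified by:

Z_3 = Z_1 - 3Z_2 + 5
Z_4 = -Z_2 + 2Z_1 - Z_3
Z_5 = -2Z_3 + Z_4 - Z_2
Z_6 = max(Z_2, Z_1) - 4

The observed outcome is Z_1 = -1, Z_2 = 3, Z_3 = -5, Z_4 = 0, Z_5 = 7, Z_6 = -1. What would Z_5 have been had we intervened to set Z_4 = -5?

Intervening sets Z_4 = -5 and removes its equation (Z_4 = -Z_2 + 2Z_1 - Z_3).
Z_3 = Z_1 - 3Z_2 + 5  [with Z_1=-1, Z_2=3]  = -5
Z_5 = -2Z_3 + Z_4 - Z_2  [with Z_3=-5, Z_4=-5, Z_2=3]  = 2

2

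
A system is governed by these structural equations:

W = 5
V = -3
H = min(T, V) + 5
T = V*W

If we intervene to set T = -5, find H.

The intervention breaks the incoming arrows to T: T = V*W no longer applies, and T = -5.
H = min(T, V) + 5  [with T=-5, V=-3]  = 0

0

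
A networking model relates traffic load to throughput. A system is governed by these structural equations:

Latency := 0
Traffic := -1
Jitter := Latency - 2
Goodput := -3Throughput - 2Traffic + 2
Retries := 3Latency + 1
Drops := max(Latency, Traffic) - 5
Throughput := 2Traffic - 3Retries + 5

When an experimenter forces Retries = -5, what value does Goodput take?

-50

The intervention breaks the incoming arrows to Retries: Retries := 3Latency + 1 no longer applies, and Retries = -5.
Throughput = 2Traffic - 3Retries + 5  [with Traffic=-1, Retries=-5]  = 18
Goodput = -3Throughput - 2Traffic + 2  [with Throughput=18, Traffic=-1]  = -50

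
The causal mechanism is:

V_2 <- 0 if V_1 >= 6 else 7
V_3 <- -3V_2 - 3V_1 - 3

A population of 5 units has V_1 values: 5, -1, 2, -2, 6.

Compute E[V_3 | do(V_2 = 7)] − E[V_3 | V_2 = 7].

-3

Every unit gets V_2=7 under the intervention. V_3 values become -39, -21, -30, -18, -42; E[V_3|do(V_2=7)] = -30.
Observing V_2=7 restricts to units where V_2's equation naturally yields 7: V_1 ∈ {5, -1, 2, -2}. In that subpopulation V_3 = -39, -21, -30, -18, mean -27.
Difference = -30 − (-27) = -3.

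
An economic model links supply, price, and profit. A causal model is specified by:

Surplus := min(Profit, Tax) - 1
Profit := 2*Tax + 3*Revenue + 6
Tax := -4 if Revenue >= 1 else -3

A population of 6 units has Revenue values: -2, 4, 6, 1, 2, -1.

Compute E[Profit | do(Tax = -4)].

do(Tax=-4) breaks Tax's dependence on Revenue. With Tax=-4 fixed, Profit across the units is -8, 10, 16, 1, 4, -5, mean 3.

3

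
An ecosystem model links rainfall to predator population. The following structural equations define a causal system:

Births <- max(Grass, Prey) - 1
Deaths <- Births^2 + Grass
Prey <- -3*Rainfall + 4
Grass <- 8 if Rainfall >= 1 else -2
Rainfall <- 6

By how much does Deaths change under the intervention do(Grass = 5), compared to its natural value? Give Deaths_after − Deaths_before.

-36

do(Grass=5) replaces the equation Grass <- 8 if Rainfall >= 1 else -2 with the constant Grass = 5.
Prey = -3*Rainfall + 4  [with Rainfall=6]  = -14
Births = max(Grass, Prey) - 1  [with Grass=5, Prey=-14]  = 4
Deaths = Births^2 + Grass  [with Births=4, Grass=5]  = 21
Without intervention: Grass = 8 if Rainfall >= 1 else -2  [with Rainfall=6]  = 8; Prey = -3*Rainfall + 4  [with Rainfall=6]  = -14; Births = max(Grass, Prey) - 1  [with Grass=8, Prey=-14]  = 7; Deaths = Births^2 + Grass  [with Births=7, Grass=8]  = 57.
Change = 21 − 57 = -36.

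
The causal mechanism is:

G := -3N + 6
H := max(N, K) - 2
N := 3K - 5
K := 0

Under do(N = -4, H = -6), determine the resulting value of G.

18

Setting N = -4, H = -6 by intervention discards those variables' equations.
G = -3N + 6  [with N=-4]  = 18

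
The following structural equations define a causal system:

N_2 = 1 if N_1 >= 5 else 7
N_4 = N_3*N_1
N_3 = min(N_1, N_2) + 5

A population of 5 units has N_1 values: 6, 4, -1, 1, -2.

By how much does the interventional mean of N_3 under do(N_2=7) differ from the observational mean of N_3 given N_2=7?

1.1

Under do(N_2=7), N_2's equation is replaced by N_2=7 for every unit. Per-unit N_3: 11, 9, 4, 6, 3. Mean = 6.6.
Observing N_2=7 restricts to units where N_2's equation naturally yields 7: N_1 ∈ {4, -1, 1, -2}. In that subpopulation N_3 = 9, 4, 6, 3, mean 5.5.
Difference = 6.6 − 5.5 = 1.1.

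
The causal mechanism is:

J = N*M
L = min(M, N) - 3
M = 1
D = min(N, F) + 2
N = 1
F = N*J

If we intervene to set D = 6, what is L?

-2

do(D=6) replaces the equation D = min(N, F) + 2 with the constant D = 6.
No directed path runs from D to L, so L keeps its natural value.
L = min(M, N) - 3  [with M=1, N=1]  = -2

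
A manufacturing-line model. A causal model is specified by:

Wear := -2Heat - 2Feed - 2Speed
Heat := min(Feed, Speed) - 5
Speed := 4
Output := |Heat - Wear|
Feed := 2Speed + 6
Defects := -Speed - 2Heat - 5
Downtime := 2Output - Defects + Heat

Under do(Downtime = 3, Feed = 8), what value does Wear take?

-22

Under do(Downtime = 3, Feed = 8), each intervened variable's structural equation is replaced by its fixed value.
Heat = min(Feed, Speed) - 5  [with Feed=8, Speed=4]  = -1
Wear = -2Heat - 2Feed - 2Speed  [with Heat=-1, Feed=8, Speed=4]  = -22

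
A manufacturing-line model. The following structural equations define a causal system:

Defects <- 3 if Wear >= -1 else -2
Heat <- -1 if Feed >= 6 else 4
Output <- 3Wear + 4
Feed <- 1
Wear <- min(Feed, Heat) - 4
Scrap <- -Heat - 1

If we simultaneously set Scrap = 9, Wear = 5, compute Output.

The joint intervention fixes Scrap = 9, Wear = 5, removing each variable's own equation.
Output = 3Wear + 4  [with Wear=5]  = 19

19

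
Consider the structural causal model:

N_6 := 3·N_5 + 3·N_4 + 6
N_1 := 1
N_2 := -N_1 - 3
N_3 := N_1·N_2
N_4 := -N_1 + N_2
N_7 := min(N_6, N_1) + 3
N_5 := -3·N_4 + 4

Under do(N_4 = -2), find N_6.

Under do(N_4=-2), the mechanism N_4 := -N_1 + N_2 is discarded; N_4 is fixed at -2.
N_5 = -3·N_4 + 4  [with N_4=-2]  = 10
N_6 = 3·N_5 + 3·N_4 + 6  [with N_5=10, N_4=-2]  = 30

30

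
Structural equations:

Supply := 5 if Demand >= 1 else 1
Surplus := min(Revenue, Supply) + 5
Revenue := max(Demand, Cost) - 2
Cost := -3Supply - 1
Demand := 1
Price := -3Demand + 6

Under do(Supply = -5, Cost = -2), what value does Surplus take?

Setting Supply = -5, Cost = -2 by intervention discards those variables' equations.
Revenue = max(Demand, Cost) - 2  [with Demand=1, Cost=-2]  = -1
Surplus = min(Revenue, Supply) + 5  [with Revenue=-1, Supply=-5]  = 0

0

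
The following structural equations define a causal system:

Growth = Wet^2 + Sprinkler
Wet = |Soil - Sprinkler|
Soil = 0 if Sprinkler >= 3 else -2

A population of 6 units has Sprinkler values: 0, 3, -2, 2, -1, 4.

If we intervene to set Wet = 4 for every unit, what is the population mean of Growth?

do(Wet=4) breaks Wet's dependence on Sprinkler. With Wet=4 fixed, Growth across the units is 16, 19, 14, 18, 15, 20, mean 17.

17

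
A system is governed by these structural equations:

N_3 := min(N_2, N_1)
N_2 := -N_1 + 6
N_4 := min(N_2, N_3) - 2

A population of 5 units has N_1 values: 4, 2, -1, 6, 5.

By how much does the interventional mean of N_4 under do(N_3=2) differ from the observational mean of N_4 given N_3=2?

-0.6

Every unit gets N_3=2 under the intervention. N_4 values become 0, 0, 0, -2, -1; E[N_4|do(N_3=2)] = -0.6.
E[N_4|N_3=2] averages over only the 2 units with N_3=2 (N_1 = 4, 2): N_4 = 0, 0, mean 0.
Difference = -0.6 − 0 = -0.6.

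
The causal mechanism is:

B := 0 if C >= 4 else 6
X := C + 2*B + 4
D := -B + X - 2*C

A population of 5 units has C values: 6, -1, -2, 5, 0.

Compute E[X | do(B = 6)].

Every unit gets B=6 under the intervention. X values become 22, 15, 14, 21, 16; E[X|do(B=6)] = 17.6.

17.6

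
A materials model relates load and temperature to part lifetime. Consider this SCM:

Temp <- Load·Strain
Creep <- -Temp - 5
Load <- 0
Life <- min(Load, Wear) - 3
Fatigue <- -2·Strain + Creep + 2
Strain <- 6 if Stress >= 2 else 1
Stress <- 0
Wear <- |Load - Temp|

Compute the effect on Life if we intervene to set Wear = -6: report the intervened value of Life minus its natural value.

-6

Intervening sets Wear = -6 and removes its equation (Wear <- |Load - Temp|).
Life = min(Load, Wear) - 3  [with Load=0, Wear=-6]  = -9
Without intervention: Strain = 6 if Stress >= 2 else 1  [with Stress=0]  = 1; Temp = Load·Strain  [with Load=0, Strain=1]  = 0; Wear = |Load - Temp|  [with Load=0, Temp=0]  = 0; Life = min(Load, Wear) - 3  [with Load=0, Wear=0]  = -3.
Change = -9 − (-3) = -6.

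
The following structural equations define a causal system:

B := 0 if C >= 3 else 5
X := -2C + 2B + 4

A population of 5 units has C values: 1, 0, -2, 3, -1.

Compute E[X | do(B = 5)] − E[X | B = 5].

The intervention sets B=5 in all 5 units regardless of C. Recomputing X per unit gives 12, 14, 18, 8, 16; average 13.6.
E[X|B=5] averages over only the 4 units with B=5 (C = 1, 0, -2, -1): X = 12, 14, 18, 16, mean 15.
Difference = 13.6 − 15 = -1.4.

-1.4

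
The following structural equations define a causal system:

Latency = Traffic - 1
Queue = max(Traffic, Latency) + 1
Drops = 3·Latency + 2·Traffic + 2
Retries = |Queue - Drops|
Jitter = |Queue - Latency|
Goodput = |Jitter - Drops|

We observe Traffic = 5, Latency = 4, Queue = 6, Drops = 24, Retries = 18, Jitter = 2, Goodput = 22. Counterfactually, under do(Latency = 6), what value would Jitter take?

Under do(Latency=6), the mechanism Latency = Traffic - 1 is discarded; Latency is fixed at 6.
Queue = max(Traffic, Latency) + 1  [with Traffic=5, Latency=6]  = 7
Jitter = |Queue - Latency|  [with Queue=7, Latency=6]  = 1

1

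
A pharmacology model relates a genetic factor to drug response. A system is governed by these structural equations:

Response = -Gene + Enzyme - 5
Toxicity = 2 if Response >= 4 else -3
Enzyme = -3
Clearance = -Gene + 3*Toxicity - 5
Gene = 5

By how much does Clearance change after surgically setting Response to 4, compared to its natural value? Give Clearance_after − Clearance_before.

15

do(Response=4) replaces the equation Response = -Gene + Enzyme - 5 with the constant Response = 4.
Toxicity = 2 if Response >= 4 else -3  [with Response=4]  = 2
Clearance = -Gene + 3*Toxicity - 5  [with Gene=5, Toxicity=2]  = -4
Without intervention: Response = -Gene + Enzyme - 5  [with Gene=5, Enzyme=-3]  = -13; Toxicity = 2 if Response >= 4 else -3  [with Response=-13]  = -3; Clearance = -Gene + 3*Toxicity - 5  [with Gene=5, Toxicity=-3]  = -19.
Change = -4 − (-19) = 15.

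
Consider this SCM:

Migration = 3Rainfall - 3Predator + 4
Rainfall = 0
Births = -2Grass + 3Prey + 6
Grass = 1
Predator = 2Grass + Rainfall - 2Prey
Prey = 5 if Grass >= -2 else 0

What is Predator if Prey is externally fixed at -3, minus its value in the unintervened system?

The intervention breaks the incoming arrows to Prey: Prey = 5 if Grass >= -2 else 0 no longer applies, and Prey = -3.
Predator = 2Grass + Rainfall - 2Prey  [with Grass=1, Rainfall=0, Prey=-3]  = 8
Without intervention: Prey = 5 if Grass >= -2 else 0  [with Grass=1]  = 5; Predator = 2Grass + Rainfall - 2Prey  [with Grass=1, Rainfall=0, Prey=5]  = -8.
Change = 8 − (-8) = 16.

16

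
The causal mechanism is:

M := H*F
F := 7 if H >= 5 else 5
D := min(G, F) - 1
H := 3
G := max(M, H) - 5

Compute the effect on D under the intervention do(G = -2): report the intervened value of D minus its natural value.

Intervening sets G = -2 and removes its equation (G := max(M, H) - 5).
F = 7 if H >= 5 else 5  [with H=3]  = 5
D = min(G, F) - 1  [with G=-2, F=5]  = -3
Without intervention: F = 7 if H >= 5 else 5  [with H=3]  = 5; M = H*F  [with H=3, F=5]  = 15; G = max(M, H) - 5  [with M=15, H=3]  = 10; D = min(G, F) - 1  [with G=10, F=5]  = 4.
Change = -3 − 4 = -7.

-7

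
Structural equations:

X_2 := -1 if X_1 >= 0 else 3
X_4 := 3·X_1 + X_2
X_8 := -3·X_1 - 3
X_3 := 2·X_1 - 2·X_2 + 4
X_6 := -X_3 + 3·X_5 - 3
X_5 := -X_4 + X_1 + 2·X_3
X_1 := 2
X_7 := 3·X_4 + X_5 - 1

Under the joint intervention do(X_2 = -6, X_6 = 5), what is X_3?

The joint intervention fixes X_2 = -6, X_6 = 5, removing each variable's own equation.
X_3 = 2·X_1 - 2·X_2 + 4  [with X_1=2, X_2=-6]  = 20

20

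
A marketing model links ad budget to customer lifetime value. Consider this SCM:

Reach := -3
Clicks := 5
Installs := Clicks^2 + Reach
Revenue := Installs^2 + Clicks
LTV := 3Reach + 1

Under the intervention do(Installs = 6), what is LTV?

-8

do(Installs=6) replaces the equation Installs := Clicks^2 + Reach with the constant Installs = 6.
LTV is not downstream of the intervention, so its value is determined by the original equations.
LTV = 3Reach + 1  [with Reach=-3]  = -8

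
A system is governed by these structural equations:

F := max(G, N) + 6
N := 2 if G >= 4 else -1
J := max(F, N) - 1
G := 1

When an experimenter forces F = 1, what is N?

Under do(F=1), the mechanism F := max(G, N) + 6 is discarded; F is fixed at 1.
Since N is not a descendant of the intervened variable, it is unaffected.
N = 2 if G >= 4 else -1  [with G=1]  = -1

-1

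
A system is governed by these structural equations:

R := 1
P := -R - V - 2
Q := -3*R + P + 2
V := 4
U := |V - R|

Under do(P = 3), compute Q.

2

Intervening sets P = 3 and removes its equation (P := -R - V - 2).
Q = -3*R + P + 2  [with R=1, P=3]  = 2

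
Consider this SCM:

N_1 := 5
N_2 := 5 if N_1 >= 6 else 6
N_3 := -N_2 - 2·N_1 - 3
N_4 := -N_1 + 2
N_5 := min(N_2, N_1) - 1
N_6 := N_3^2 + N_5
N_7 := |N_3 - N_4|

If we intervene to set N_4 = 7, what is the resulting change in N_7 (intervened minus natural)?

10

The intervention breaks the incoming arrows to N_4: N_4 := -N_1 + 2 no longer applies, and N_4 = 7.
N_2 = 5 if N_1 >= 6 else 6  [with N_1=5]  = 6
N_3 = -N_2 - 2·N_1 - 3  [with N_2=6, N_1=5]  = -19
N_7 = |N_3 - N_4|  [with N_3=-19, N_4=7]  = 26
Without intervention: N_2 = 5 if N_1 >= 6 else 6  [with N_1=5]  = 6; N_3 = -N_2 - 2·N_1 - 3  [with N_2=6, N_1=5]  = -19; N_4 = -N_1 + 2  [with N_1=5]  = -3; N_7 = |N_3 - N_4|  [with N_3=-19, N_4=-3]  = 16.
Change = 26 − 16 = 10.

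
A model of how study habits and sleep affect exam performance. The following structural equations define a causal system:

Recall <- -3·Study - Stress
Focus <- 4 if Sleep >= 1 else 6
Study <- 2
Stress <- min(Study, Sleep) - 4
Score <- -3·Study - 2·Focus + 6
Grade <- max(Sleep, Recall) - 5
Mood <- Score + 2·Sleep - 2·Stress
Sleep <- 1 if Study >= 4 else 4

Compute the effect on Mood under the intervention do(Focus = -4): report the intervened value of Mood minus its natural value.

16

Under do(Focus=-4), the mechanism Focus <- 4 if Sleep >= 1 else 6 is discarded; Focus is fixed at -4.
Sleep = 1 if Study >= 4 else 4  [with Study=2]  = 4
Stress = min(Study, Sleep) - 4  [with Study=2, Sleep=4]  = -2
Score = -3·Study - 2·Focus + 6  [with Study=2, Focus=-4]  = 8
Mood = Score + 2·Sleep - 2·Stress  [with Score=8, Sleep=4, Stress=-2]  = 20
Without intervention: Sleep = 1 if Study >= 4 else 4  [with Study=2]  = 4; Stress = min(Study, Sleep) - 4  [with Study=2, Sleep=4]  = -2; Focus = 4 if Sleep >= 1 else 6  [with Sleep=4]  = 4; Score = -3·Study - 2·Focus + 6  [with Study=2, Focus=4]  = -8; Mood = Score + 2·Sleep - 2·Stress  [with Score=-8, Sleep=4, Stress=-2]  = 4.
Change = 20 − 4 = 16.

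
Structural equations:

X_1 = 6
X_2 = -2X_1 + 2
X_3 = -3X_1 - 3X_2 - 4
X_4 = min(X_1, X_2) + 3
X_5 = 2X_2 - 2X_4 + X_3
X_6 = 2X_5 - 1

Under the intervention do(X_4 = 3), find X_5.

-18

Intervening sets X_4 = 3 and removes its equation (X_4 = min(X_1, X_2) + 3).
X_2 = -2X_1 + 2  [with X_1=6]  = -10
X_3 = -3X_1 - 3X_2 - 4  [with X_1=6, X_2=-10]  = 8
X_5 = 2X_2 - 2X_4 + X_3  [with X_2=-10, X_4=3, X_3=8]  = -18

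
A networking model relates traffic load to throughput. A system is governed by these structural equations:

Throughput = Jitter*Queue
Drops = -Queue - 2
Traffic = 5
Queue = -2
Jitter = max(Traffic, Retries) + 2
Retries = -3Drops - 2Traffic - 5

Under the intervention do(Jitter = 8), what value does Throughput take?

-16

The intervention breaks the incoming arrows to Jitter: Jitter = max(Traffic, Retries) + 2 no longer applies, and Jitter = 8.
Throughput = Jitter*Queue  [with Jitter=8, Queue=-2]  = -16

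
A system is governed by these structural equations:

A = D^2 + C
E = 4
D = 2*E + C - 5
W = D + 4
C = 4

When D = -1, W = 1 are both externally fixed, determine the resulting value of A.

5

The joint intervention fixes D = -1, W = 1, removing each variable's own equation.
A = D^2 + C  [with D=-1, C=4]  = 5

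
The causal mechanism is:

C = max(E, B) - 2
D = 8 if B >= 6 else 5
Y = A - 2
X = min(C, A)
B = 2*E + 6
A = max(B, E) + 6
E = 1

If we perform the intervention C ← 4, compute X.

Intervening sets C = 4 and removes its equation (C = max(E, B) - 2).
B = 2*E + 6  [with E=1]  = 8
A = max(B, E) + 6  [with B=8, E=1]  = 14
X = min(C, A)  [with C=4, A=14]  = 4

4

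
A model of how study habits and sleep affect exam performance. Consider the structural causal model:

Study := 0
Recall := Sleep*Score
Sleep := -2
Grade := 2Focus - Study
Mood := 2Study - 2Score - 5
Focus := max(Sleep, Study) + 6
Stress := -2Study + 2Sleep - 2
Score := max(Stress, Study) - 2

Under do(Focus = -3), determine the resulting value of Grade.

-6

do(Focus=-3) replaces the equation Focus := max(Sleep, Study) + 6 with the constant Focus = -3.
Grade = 2Focus - Study  [with Focus=-3, Study=0]  = -6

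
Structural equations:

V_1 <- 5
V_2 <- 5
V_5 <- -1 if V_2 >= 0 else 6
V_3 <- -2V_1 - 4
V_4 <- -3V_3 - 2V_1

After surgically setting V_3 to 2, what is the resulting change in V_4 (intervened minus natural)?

-48

The intervention breaks the incoming arrows to V_3: V_3 <- -2V_1 - 4 no longer applies, and V_3 = 2.
V_4 = -3V_3 - 2V_1  [with V_3=2, V_1=5]  = -16
Without intervention: V_3 = -2V_1 - 4  [with V_1=5]  = -14; V_4 = -3V_3 - 2V_1  [with V_3=-14, V_1=5]  = 32.
Change = -16 − 32 = -48.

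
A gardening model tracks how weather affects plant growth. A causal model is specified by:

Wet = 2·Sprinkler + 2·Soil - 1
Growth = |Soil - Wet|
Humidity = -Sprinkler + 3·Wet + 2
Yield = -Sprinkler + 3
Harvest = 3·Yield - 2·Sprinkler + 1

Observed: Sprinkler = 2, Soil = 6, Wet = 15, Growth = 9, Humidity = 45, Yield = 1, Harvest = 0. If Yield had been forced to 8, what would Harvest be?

Intervening sets Yield = 8 and removes its equation (Yield = -Sprinkler + 3).
Harvest = 3·Yield - 2·Sprinkler + 1  [with Yield=8, Sprinkler=2]  = 21

21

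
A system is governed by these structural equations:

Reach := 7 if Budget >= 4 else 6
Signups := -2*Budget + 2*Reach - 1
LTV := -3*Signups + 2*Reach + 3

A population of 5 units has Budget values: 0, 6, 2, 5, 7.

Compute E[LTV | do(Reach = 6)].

6

Every unit gets Reach=6 under the intervention. LTV values become -18, 18, -6, 12, 24; E[LTV|do(Reach=6)] = 6.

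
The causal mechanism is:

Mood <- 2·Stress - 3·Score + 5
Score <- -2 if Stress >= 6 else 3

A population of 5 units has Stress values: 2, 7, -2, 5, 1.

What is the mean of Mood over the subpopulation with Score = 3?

-1

Observing Score=3 restricts to units where Score's equation naturally yields 3: Stress ∈ {2, -2, 5, 1}. In that subpopulation Mood = 0, -8, 6, -2, mean -1.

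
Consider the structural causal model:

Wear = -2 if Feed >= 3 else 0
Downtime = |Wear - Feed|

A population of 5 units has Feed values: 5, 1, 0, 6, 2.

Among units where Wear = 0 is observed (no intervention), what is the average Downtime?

E[Downtime|Wear=0] averages over only the 3 units with Wear=0 (Feed = 1, 0, 2): Downtime = 1, 0, 2, mean 1.

1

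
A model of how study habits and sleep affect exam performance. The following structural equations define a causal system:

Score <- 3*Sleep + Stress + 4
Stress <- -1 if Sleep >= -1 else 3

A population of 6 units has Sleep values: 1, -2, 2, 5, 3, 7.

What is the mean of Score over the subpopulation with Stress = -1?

E[Score|Stress=-1] averages over only the 5 units with Stress=-1 (Sleep = 1, 2, 5, 3, 7): Score = 6, 9, 18, 12, 24, mean 13.8.

13.8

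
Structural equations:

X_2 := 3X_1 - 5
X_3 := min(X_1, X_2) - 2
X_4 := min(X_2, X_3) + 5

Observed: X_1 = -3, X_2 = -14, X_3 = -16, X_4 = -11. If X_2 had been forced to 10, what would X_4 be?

0

Under do(X_2=10), the mechanism X_2 := 3X_1 - 5 is discarded; X_2 is fixed at 10.
X_3 = min(X_1, X_2) - 2  [with X_1=-3, X_2=10]  = -5
X_4 = min(X_2, X_3) + 5  [with X_2=10, X_3=-5]  = 0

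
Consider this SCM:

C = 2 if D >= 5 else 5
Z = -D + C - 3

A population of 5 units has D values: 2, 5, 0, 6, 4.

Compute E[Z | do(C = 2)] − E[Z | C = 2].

do(C=2) breaks C's dependence on D. With C=2 fixed, Z across the units is -3, -6, -1, -7, -5, mean -4.4.
Conditioning on C=2 selects the 2 unit(s) with D ∈ {5, 6}. Their Z values: -6, -7. Mean = -6.5.
Difference = -4.4 − (-6.5) = 2.1.

2.1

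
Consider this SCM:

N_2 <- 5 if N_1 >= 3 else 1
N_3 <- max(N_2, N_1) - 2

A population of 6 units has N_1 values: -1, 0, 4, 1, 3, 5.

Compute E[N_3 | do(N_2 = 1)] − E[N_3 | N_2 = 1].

do(N_2=1) breaks N_2's dependence on N_1. With N_2=1 fixed, N_3 across the units is -1, -1, 2, -1, 1, 3, mean 0.5.
Conditioning on N_2=1 selects the 3 unit(s) with N_1 ∈ {-1, 0, 1}. Their N_3 values: -1, -1, -1. Mean = -1.
Difference = 0.5 − (-1) = 1.5.

1.5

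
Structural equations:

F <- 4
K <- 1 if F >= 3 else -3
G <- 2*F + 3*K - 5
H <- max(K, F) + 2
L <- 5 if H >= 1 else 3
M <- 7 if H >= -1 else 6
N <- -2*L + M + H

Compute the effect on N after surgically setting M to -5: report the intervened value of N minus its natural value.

-12

Intervening sets M = -5 and removes its equation (M <- 7 if H >= -1 else 6).
K = 1 if F >= 3 else -3  [with F=4]  = 1
H = max(K, F) + 2  [with K=1, F=4]  = 6
L = 5 if H >= 1 else 3  [with H=6]  = 5
N = -2*L + M + H  [with L=5, M=-5, H=6]  = -9
Without intervention: K = 1 if F >= 3 else -3  [with F=4]  = 1; H = max(K, F) + 2  [with K=1, F=4]  = 6; L = 5 if H >= 1 else 3  [with H=6]  = 5; M = 7 if H >= -1 else 6  [with H=6]  = 7; N = -2*L + M + H  [with L=5, M=7, H=6]  = 3.
Change = -9 − 3 = -12.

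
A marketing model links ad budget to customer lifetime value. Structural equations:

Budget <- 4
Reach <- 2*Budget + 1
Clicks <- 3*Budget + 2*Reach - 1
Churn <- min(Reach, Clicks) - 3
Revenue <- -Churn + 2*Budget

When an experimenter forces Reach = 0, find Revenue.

11

do(Reach=0) replaces the equation Reach <- 2*Budget + 1 with the constant Reach = 0.
Clicks = 3*Budget + 2*Reach - 1  [with Budget=4, Reach=0]  = 11
Churn = min(Reach, Clicks) - 3  [with Reach=0, Clicks=11]  = -3
Revenue = -Churn + 2*Budget  [with Churn=-3, Budget=4]  = 11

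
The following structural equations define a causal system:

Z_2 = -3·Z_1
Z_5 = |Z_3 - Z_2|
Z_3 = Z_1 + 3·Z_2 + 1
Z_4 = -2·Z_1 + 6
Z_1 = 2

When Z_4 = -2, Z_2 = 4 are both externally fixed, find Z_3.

15

Setting Z_4 = -2, Z_2 = 4 by intervention discards those variables' equations.
Z_3 = Z_1 + 3·Z_2 + 1  [with Z_1=2, Z_2=4]  = 15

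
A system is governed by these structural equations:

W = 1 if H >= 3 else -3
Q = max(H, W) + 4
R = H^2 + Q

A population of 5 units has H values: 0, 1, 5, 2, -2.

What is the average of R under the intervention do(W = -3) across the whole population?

The intervention sets W=-3 in all 5 units regardless of H. Recomputing R per unit gives 4, 6, 34, 10, 6; average 12.

12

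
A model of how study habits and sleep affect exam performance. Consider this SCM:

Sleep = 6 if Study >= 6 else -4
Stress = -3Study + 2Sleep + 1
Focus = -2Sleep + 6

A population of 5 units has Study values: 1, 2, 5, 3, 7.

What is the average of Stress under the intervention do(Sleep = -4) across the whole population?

Every unit gets Sleep=-4 under the intervention. Stress values become -10, -13, -22, -16, -28; E[Stress|do(Sleep=-4)] = -17.8.

-17.8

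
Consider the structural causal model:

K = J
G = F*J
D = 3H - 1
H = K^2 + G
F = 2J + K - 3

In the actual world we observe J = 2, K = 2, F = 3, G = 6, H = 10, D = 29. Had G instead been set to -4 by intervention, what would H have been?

Intervening sets G = -4 and removes its equation (G = F*J).
K = J  [with J=2]  = 2
H = K^2 + G  [with K=2, G=-4]  = 0

0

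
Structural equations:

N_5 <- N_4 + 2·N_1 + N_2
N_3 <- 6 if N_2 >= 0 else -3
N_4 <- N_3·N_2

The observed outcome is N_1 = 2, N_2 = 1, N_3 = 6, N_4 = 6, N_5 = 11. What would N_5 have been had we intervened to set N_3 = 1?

6

do(N_3=1) replaces the equation N_3 <- 6 if N_2 >= 0 else -3 with the constant N_3 = 1.
N_4 = N_3·N_2  [with N_3=1, N_2=1]  = 1
N_5 = N_4 + 2·N_1 + N_2  [with N_4=1, N_1=2, N_2=1]  = 6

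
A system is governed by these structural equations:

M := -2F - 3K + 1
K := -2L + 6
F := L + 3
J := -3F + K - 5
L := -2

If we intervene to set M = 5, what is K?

10

Under do(M=5), the mechanism M := -2F - 3K + 1 is discarded; M is fixed at 5.
No directed path runs from M to K, so K keeps its natural value.
K = -2L + 6  [with L=-2]  = 10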